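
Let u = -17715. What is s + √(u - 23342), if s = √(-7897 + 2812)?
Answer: I*(√41057 + 3*√565) ≈ 273.93*I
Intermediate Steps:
s = 3*I*√565 (s = √(-5085) = 3*I*√565 ≈ 71.309*I)
s + √(u - 23342) = 3*I*√565 + √(-17715 - 23342) = 3*I*√565 + √(-41057) = 3*I*√565 + I*√41057 = I*√41057 + 3*I*√565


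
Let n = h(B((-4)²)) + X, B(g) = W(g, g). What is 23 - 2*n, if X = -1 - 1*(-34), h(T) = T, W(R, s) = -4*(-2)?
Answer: -59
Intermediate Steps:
W(R, s) = 8
B(g) = 8
X = 33 (X = -1 + 34 = 33)
n = 41 (n = 8 + 33 = 41)
23 - 2*n = 23 - 2*41 = 23 - 82 = -59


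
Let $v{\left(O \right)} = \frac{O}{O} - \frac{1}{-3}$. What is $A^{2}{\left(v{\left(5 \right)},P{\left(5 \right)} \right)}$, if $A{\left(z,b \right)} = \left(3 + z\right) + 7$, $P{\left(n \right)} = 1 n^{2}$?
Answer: $\frac{1156}{9} \approx 128.44$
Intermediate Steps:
$v{\left(O \right)} = \frac{4}{3}$ ($v{\left(O \right)} = 1 - - \frac{1}{3} = 1 + \frac{1}{3} = \frac{4}{3}$)
$P{\left(n \right)} = n^{2}$
$A{\left(z,b \right)} = 10 + z$
$A^{2}{\left(v{\left(5 \right)},P{\left(5 \right)} \right)} = \left(10 + \frac{4}{3}\right)^{2} = \left(\frac{34}{3}\right)^{2} = \frac{1156}{9}$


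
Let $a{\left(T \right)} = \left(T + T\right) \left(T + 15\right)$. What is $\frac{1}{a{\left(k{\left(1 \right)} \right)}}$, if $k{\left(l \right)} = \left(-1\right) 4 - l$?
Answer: $- \frac{1}{100} \approx -0.01$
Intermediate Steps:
$k{\left(l \right)} = -4 - l$
$a{\left(T \right)} = 2 T \left(15 + T\right)$
$\frac{1}{a{\left(k{\left(1 \right)} \right)}} = \frac{1}{2 \left(-4 - 1\right) \left(15 - 5\right)} = \frac{1}{2 \left(-5\right) \left(15 - 5\right)} = \frac{1}{2 \left(-5\right) 10} = \frac{1}{-100} = - \frac{1}{100}$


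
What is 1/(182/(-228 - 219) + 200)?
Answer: 447/89218 ≈ 0.0050102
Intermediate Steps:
1/(182/(-228 - 219) + 200) = 1/(182/(-447) + 200) = 1/(182*(-1/447) + 200) = 1/(-182/447 + 200) = 1/(89218/447) = 447/89218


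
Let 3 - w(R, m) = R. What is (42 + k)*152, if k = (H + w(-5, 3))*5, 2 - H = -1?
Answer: 14744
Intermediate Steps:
H = 3 (H = 2 - 1*(-1) = 2 + 1 = 3)
w(R, m) = 3 - R
k = 55 (k = (3 + (3 - 1*(-5)))*5 = (3 + (3 + 5))*5 = (3 + 8)*5 = 11*5 = 55)
(42 + k)*152 = (42 + 55)*152 = 97*152 = 14744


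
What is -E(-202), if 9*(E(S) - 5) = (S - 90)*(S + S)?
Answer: -118013/9 ≈ -13113.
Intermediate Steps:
E(S) = 5 + 2*S*(-90 + S)/9 (E(S) = 5 + ((S - 90)*(S + S))/9 = 5 + ((-90 + S)*(2*S))/9 = 5 + (2*S*(-90 + S))/9 = 5 + 2*S*(-90 + S)/9)
-E(-202) = -(5 - 20*(-202) + (2/9)*(-202)²) = -(5 + 4040 + (2/9)*40804) = -(5 + 4040 + 81608/9) = -1*118013/9 = -118013/9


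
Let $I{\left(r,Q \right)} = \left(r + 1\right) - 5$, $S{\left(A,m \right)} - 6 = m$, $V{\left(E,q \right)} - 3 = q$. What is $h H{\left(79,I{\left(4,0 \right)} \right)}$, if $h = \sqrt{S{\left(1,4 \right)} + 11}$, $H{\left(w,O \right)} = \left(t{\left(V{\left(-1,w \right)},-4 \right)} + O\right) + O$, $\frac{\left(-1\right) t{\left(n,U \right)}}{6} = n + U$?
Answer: $- 468 \sqrt{21} \approx -2144.6$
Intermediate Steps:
$V{\left(E,q \right)} = 3 + q$
$S{\left(A,m \right)} = 6 + m$
$t{\left(n,U \right)} = - 6 U - 6 n$ ($t{\left(n,U \right)} = - 6 \left(n + U\right) = - 6 \left(U + n\right) = - 6 U - 6 n$)
$I{\left(r,Q \right)} = -4 + r$ ($I{\left(r,Q \right)} = \left(1 + r\right) - 5 = -4 + r$)
$H{\left(w,O \right)} = 6 - 6 w + 2 O$ ($H{\left(w,O \right)} = \left(\left(\left(-6\right) \left(-4\right) - 6 \left(3 + w\right)\right) + O\right) + O = \left(\left(24 - \left(18 + 6 w\right)\right) + O\right) + O = \left(\left(6 - 6 w\right) + O\right) + O = \left(6 + O - 6 w\right) + O = 6 - 6 w + 2 O$)
$h = \sqrt{21}$ ($h = \sqrt{\left(6 + 4\right) + 11} = \sqrt{10 + 11} = \sqrt{21} \approx 4.5826$)
$h H{\left(79,I{\left(4,0 \right)} \right)} = \sqrt{21} \left(6 - 474 + 2 \left(-4 + 4\right)\right) = \sqrt{21} \left(6 - 474 + 2 \cdot 0\right) = \sqrt{21} \left(6 - 474 + 0\right) = \sqrt{21} \left(-468\right) = - 468 \sqrt{21}$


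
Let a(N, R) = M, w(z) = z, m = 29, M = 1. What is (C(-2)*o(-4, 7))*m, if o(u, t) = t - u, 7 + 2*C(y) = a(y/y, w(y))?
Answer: -957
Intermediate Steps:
a(N, R) = 1
C(y) = -3 (C(y) = -7/2 + (1/2)*1 = -7/2 + 1/2 = -3)
(C(-2)*o(-4, 7))*m = -3*(7 - 1*(-4))*29 = -3*(7 + 4)*29 = -3*11*29 = -33*29 = -957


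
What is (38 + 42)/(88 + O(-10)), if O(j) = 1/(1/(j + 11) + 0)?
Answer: 80/89 ≈ 0.89888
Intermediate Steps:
O(j) = 11 + j (O(j) = 1/(1/(11 + j) + 0) = 1/(1/(11 + j)) = 11 + j)
(38 + 42)/(88 + O(-10)) = (38 + 42)/(88 + (11 - 10)) = 80/(88 + 1) = 80/89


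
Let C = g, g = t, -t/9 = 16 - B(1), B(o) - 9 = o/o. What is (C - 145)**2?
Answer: 39601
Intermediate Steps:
B(o) = 10 (B(o) = 9 + o/o = 9 + 1 = 10)
t = -54 (t = -9*(16 - 1*10) = -9*(16 - 10) = -9*6 = -54)
g = -54
C = -54
(C - 145)**2 = (-54 - 145)**2 = (-199)**2 = 39601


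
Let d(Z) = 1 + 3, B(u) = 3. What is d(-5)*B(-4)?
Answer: 12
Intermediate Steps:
d(Z) = 4
d(-5)*B(-4) = 4*3 = 12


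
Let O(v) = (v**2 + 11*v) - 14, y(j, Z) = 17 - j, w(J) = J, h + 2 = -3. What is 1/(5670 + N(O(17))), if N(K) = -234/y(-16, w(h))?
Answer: 11/62292 ≈ 0.00017659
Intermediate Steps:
h = -5 (h = -2 - 3 = -5)
O(v) = -14 + v**2 + 11*v
N(K) = -78/11 (N(K) = -234/(17 - 1*(-16)) = -234/(17 + 16) = -234/33 = -234*1/33 = -78/11)
1/(5670 + N(O(17))) = 1/(5670 - 78/11) = 1/(62292/11) = 11/62292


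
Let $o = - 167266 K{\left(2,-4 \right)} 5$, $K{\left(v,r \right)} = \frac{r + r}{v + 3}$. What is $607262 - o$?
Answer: $-730866$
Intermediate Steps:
$K{\left(v,r \right)} = \frac{2 r}{3 + v}$
$o = 1338128$ ($o = - 167266 \cdot 2 \left(-4\right) \frac{1}{3 + 2} \cdot 5 = - 167266 \cdot 2 \left(-4\right) \frac{1}{5} \cdot 5 = - 167266 \left(\left(- \frac{8}{5}\right) 5\right) = \left(-167266\right) \left(-8\right) = 1338128$)
$607262 - o = 607262 - 1338128 = -730866$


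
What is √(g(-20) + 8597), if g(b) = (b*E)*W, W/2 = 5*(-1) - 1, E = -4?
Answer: √7637 ≈ 87.390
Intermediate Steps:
W = -12 (W = 2*(5*(-1) - 1) = 2*(-5 - 1) = 2*(-6) = -12)
g(b) = 48*b (g(b) = (b*(-4))*(-12) = -4*b*(-12) = 48*b)
√(g(-20) + 8597) = √(48*(-20) + 8597) = √(-960 + 8597) = √7637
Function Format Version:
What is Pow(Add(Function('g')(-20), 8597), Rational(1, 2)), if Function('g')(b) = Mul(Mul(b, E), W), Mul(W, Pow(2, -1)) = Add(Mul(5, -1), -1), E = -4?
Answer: Pow(7637, Rational(1, 2)) ≈ 87.390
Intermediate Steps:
W = -12 (W = Mul(2, Add(Mul(5, -1), -1)) = Mul(2, Add(-5, -1)) = Mul(2, -6) = -12)
Function('g')(b) = Mul(48, b) (Function('g')(b) = Mul(Mul(b, -4), -12) = Mul(Mul(-4, b), -12) = Mul(48, b))
Pow(Add(Function('g')(-20), 8597), Rational(1, 2)) = Pow(Add(Mul(48, -20), 8597), Rational(1, 2)) = Pow(Add(-960, 8597), Rational(1, 2)) = Pow(7637, Rational(1, 2))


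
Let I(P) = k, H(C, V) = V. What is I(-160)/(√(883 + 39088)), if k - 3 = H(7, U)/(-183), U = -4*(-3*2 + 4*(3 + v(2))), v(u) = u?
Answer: 605*√39971/7314693 ≈ 0.016536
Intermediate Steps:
U = -56 (U = -4*(-3*2 + 4*(3 + 2)) = -4*(-6 + 4*5) = -4*(-6 + 20) = -4*14 = -56)
k = 605/183 (k = 3 - 56/(-183) = 3 - 56*(-1/183) = 3 + 56/183 = 605/183 ≈ 3.3060)
I(P) = 605/183
I(-160)/(√(883 + 39088)) = 605/(183*(√(883 + 39088))) = 605/(183*(√39971)) = 605*(√39971/39971)/183 = 605*√39971/7314693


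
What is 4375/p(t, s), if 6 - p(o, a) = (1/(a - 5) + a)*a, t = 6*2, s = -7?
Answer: -52500/523 ≈ -100.38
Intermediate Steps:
t = 12
p(o, a) = 6 - a*(a + 1/(-5 + a)) (p(o, a) = 6 - (1/(a - 5) + a)*a = 6 - (1/(-5 + a) + a)*a = 6 - (a + 1/(-5 + a))*a = 6 - a*(a + 1/(-5 + a)))
4375/p(t, s) = 4375/(((-30 - 1*(-7)³ + 5*(-7) + 5*(-7)²)/(-5 - 7))) = 4375/(((-30 - 1*(-343) - 35 + 5*49)/(-12))) = 4375/((-(-30 + 343 - 35 + 245)/12)) = 4375/((-1/12*523)) = 4375/(-523/12) = 4375*(-12/523) = -52500/523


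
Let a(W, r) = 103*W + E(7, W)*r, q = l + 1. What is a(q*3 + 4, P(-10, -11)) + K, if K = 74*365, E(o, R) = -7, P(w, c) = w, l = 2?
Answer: 28419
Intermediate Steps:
q = 3 (q = 2 + 1 = 3)
K = 27010
a(W, r) = -7*r + 103*W (a(W, r) = 103*W - 7*r = -7*r + 103*W)
a(q*3 + 4, P(-10, -11)) + K = (-7*(-10) + 103*(3*3 + 4)) + 27010 = (70 + 103*(9 + 4)) + 27010 = (70 + 103*13) + 27010 = (70 + 1339) + 27010 = 1409 + 27010 = 28419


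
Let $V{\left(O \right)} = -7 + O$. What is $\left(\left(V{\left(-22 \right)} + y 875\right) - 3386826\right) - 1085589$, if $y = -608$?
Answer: $-5004444$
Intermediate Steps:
$\left(\left(V{\left(-22 \right)} + y 875\right) - 3386826\right) - 1085589 = \left(\left(\left(-7 - 22\right) - 532000\right) - 3386826\right) - 1085589 = \left(\left(-29 - 532000\right) - 3386826\right) - 1085589 = \left(-532029 - 3386826\right) - 1085589 = -3918855 - 1085589 = -5004444$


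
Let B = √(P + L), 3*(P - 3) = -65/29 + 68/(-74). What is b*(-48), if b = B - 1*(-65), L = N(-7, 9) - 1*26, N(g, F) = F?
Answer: -3120 - 16*I*√155983083/1073 ≈ -3120.0 - 186.23*I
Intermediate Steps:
P = 6266/3219 (P = 3 + (-65/29 + 68/(-74))/3 = 3 + (-65*1/29 + 68*(-1/74))/3 = 3 + (-65/29 - 34/37)/3 = 3 + (⅓)*(-3391/1073) = 3 - 3391/3219 = 6266/3219 ≈ 1.9466)
L = -17 (L = 9 - 1*26 = 9 - 26 = -17)
B = I*√155983083/3219 (B = √(6266/3219 - 17) = √(-48457/3219) = I*√155983083/3219 ≈ 3.8799*I)
b = 65 + I*√155983083/3219 (b = I*√155983083/3219 - 1*(-65) = I*√155983083/3219 + 65 = 65 + I*√155983083/3219 ≈ 65.0 + 3.8799*I)
b*(-48) = (65 + I*√155983083/3219)*(-48) = -3120 - 16*I*√155983083/1073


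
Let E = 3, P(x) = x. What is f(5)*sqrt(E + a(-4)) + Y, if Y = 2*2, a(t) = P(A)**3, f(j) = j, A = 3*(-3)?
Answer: 4 + 55*I*sqrt(6) ≈ 4.0 + 134.72*I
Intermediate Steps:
A = -9
a(t) = -729 (a(t) = (-9)**3 = -729)
Y = 4
f(5)*sqrt(E + a(-4)) + Y = 5*sqrt(3 - 729) + 4 = 5*sqrt(-726) + 4 = 5*(11*I*sqrt(6)) + 4 = 55*I*sqrt(6) + 4 = 4 + 55*I*sqrt(6)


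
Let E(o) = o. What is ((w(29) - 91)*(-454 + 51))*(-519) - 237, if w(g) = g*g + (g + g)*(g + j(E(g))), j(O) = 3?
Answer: 545062905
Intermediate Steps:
w(g) = g² + 2*g*(3 + g) (w(g) = g*g + (g + g)*(g + 3) = g² + (2*g)*(3 + g) = g² + 2*g*(3 + g))
((w(29) - 91)*(-454 + 51))*(-519) - 237 = ((3*29*(2 + 29) - 91)*(-454 + 51))*(-519) - 237 = ((3*29*31 - 91)*(-403))*(-519) - 237 = ((2697 - 91)*(-403))*(-519) - 237 = (2606*(-403))*(-519) - 237 = -1050218*(-519) - 237 = 545063142 - 237 = 545062905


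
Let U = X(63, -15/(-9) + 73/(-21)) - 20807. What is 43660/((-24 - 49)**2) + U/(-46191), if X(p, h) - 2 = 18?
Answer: 709157661/82050613 ≈ 8.6429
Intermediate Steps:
X(p, h) = 20 (X(p, h) = 2 + 18 = 20)
U = -20787 (U = 20 - 20807 = -20787)
43660/((-24 - 49)**2) + U/(-46191) = 43660/((-24 - 49)**2) - 20787/(-46191) = 43660/((-73)**2) - 20787*(-1/46191) = 43660/5329 + 6929/15397 = 709157661/82050613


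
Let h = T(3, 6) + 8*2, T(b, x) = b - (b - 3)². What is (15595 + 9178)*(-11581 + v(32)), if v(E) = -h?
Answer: -287366800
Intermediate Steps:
T(b, x) = b - (-3 + b)²
h = 19 (h = (3 - (-3 + 3)²) + 8*2 = (3 - 1*0²) + 16 = (3 - 1*0) + 16 = (3 + 0) + 16 = 3 + 16 = 19)
v(E) = -19 (v(E) = -1*19 = -19)
(15595 + 9178)*(-11581 + v(32)) = (15595 + 9178)*(-11581 - 19) = 24773*(-11600) = -287366800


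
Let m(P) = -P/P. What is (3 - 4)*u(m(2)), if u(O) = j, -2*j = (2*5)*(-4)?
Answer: -20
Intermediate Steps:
m(P) = -1 (m(P) = -1*1 = -1)
j = 20 (j = -2*5*(-4)/2 = -5*(-4) = -1/2*(-40) = 20)
u(O) = 20
(3 - 4)*u(m(2)) = (3 - 4)*20 = -1*20 = -20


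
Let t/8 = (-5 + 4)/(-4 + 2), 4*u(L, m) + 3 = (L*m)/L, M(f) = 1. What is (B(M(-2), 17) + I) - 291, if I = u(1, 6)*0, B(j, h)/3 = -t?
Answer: -303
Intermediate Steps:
u(L, m) = -¾ + m/4 (u(L, m) = -¾ + ((L*m)/L)/4 = -¾ + m/4)
t = 4 (t = 8*((-5 + 4)/(-4 + 2)) = 8*(-1/(-2)) = 8*(-1*(-½)) = 8*(½) = 4)
B(j, h) = -12 (B(j, h) = 3*(-1*4) = 3*(-4) = -12)
I = 0 (I = (-¾ + (¼)*6)*0 = (-¾ + 3/2)*0 = (¾)*0 = 0)
(B(M(-2), 17) + I) - 291 = (-12 + 0) - 291 = -12 - 291 = -303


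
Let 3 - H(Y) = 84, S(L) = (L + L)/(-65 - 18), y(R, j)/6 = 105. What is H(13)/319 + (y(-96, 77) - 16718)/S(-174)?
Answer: -3672329/957 ≈ -3837.3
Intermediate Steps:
y(R, j) = 630 (y(R, j) = 6*105 = 630)
S(L) = -2*L/83 (S(L) = (2*L)/(-83) = (2*L)*(-1/83) = -2*L/83)
H(Y) = -81 (H(Y) = 3 - 1*84 = 3 - 84 = -81)
H(13)/319 + (y(-96, 77) - 16718)/S(-174) = -81/319 + (630 - 16718)/((-2/83*(-174))) = -81*1/319 - 16088/348/83 = -81/319 - 16088*83/348 = -81/319 - 333826/87 = -3672329/957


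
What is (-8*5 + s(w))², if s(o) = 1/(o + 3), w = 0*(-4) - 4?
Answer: 1681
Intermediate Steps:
w = -4 (w = 0 - 4 = -4)
s(o) = 1/(3 + o)
(-8*5 + s(w))² = (-8*5 + 1/(3 - 4))² = (-40 + 1/(-1))² = (-40 - 1)² = (-41)² = 1681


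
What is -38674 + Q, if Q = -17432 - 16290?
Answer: -72396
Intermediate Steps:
Q = -33722
-38674 + Q = -38674 - 33722 = -72396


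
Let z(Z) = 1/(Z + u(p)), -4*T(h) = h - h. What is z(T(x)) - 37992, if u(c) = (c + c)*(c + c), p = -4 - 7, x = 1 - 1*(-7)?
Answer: -18388127/484 ≈ -37992.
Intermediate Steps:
x = 8 (x = 1 + 7 = 8)
T(h) = 0 (T(h) = -(h - h)/4 = -¼*0 = 0)
p = -11
u(c) = 4*c² (u(c) = (2*c)*(2*c) = 4*c²)
z(Z) = 1/(484 + Z) (z(Z) = 1/(Z + 4*(-11)²) = 1/(Z + 4*121) = 1/(Z + 484) = 1/(484 + Z))
z(T(x)) - 37992 = 1/(484 + 0) - 37992 = 1/484 - 37992 = -18388127/484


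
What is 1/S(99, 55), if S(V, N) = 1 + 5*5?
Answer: 1/26 ≈ 0.038462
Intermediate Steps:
S(V, N) = 26 (S(V, N) = 1 + 25 = 26)
1/S(99, 55) = 1/26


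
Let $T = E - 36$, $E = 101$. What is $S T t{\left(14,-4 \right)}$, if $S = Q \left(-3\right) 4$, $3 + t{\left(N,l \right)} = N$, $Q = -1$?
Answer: $8580$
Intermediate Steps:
$t{\left(N,l \right)} = -3 + N$
$T = 65$ ($T = 101 - 36 = 65$)
$S = 12$ ($S = \left(-1\right) \left(-3\right) 4 = 3 \cdot 4 = 12$)
$S T t{\left(14,-4 \right)} = 12 \cdot 65 \left(-3 + 14\right) = 780 \cdot 11 = 8580$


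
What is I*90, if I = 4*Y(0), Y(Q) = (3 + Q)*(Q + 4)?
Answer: 4320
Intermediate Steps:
Y(Q) = (3 + Q)*(4 + Q)
I = 48 (I = 4*(12 + 0**2 + 7*0) = 4*(12 + 0 + 0) = 4*12 = 48)
I*90 = 48*90 = 4320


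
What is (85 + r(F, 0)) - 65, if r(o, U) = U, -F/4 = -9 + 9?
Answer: 20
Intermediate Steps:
F = 0 (F = -4*(-9 + 9) = -4*0 = 0)
(85 + r(F, 0)) - 65 = (85 + 0) - 65 = 85 - 65 = 20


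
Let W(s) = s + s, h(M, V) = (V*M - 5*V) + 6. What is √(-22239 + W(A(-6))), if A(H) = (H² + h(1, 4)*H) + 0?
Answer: I*√22047 ≈ 148.48*I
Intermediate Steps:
h(M, V) = 6 - 5*V + M*V (h(M, V) = (M*V - 5*V) + 6 = (-5*V + M*V) + 6 = 6 - 5*V + M*V)
A(H) = H² - 10*H (A(H) = (H² + (6 - 5*4 + 1*4)*H) + 0 = (H² + (6 - 20 + 4)*H) + 0 = (H² - 10*H) + 0 = H² - 10*H)
W(s) = 2*s
√(-22239 + W(A(-6))) = √(-22239 + 2*(-6*(-10 - 6))) = √(-22239 + 2*(-6*(-16))) = √(-22239 + 2*96) = √(-22239 + 192) = √(-22047) = I*√22047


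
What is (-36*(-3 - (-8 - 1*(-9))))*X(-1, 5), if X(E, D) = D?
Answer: 720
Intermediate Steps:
(-36*(-3 - (-8 - 1*(-9))))*X(-1, 5) = -36*(-3 - (-8 - 1*(-9)))*5 = -36*(-3 - (-8 + 9))*5 = -36*(-3 - 1*1)*5 = -36*(-3 - 1)*5 = -36*(-4)*5 = 144*5 = 720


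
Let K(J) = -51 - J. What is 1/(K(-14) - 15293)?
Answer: -1/15330 ≈ -6.5232e-5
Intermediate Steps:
1/(K(-14) - 15293) = 1/((-51 - 1*(-14)) - 15293) = 1/((-51 + 14) - 15293) = 1/(-37 - 15293) = 1/(-15330) = -1/15330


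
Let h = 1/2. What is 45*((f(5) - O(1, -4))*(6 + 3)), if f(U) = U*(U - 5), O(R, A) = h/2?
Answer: -405/4 ≈ -101.25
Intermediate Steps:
h = ½ ≈ 0.50000
O(R, A) = ¼ (O(R, A) = (½)/2 = (½)*(½) = ¼)
f(U) = U*(-5 + U)
45*((f(5) - O(1, -4))*(6 + 3)) = 45*((5*(-5 + 5) - 1*¼)*(6 + 3)) = 45*((5*0 - ¼)*9) = 45*((0 - ¼)*9) = 45*(-¼*9) = 45*(-9/4) = -405/4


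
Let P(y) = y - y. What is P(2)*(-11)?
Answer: 0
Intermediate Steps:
P(y) = 0
P(2)*(-11) = 0*(-11) = 0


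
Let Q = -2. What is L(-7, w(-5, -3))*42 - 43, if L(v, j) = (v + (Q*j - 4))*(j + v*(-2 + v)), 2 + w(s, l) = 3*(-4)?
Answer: 34943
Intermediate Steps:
w(s, l) = -14 (w(s, l) = -2 + 3*(-4) = -2 - 12 = -14)
L(v, j) = (j + v*(-2 + v))*(-4 + v - 2*j) (L(v, j) = (v + (-2*j - 4))*(j + v*(-2 + v)) = (v + (-4 - 2*j))*(j + v*(-2 + v)) = (-4 + v - 2*j)*(j + v*(-2 + v)) = (j + v*(-2 + v))*(-4 + v - 2*j))
L(-7, w(-5, -3))*42 - 43 = ((-7)³ - 6*(-7)² - 4*(-14) - 2*(-14)² + 8*(-7) - 2*(-14)*(-7)² + 5*(-14)*(-7))*42 - 43 = (-343 - 6*49 + 56 - 2*196 - 56 - 2*(-14)*49 + 490)*42 - 43 = (-343 - 294 + 56 - 392 - 56 + 1372 + 490)*42 - 43 = 833*42 - 43 = 34986 - 43 = 34943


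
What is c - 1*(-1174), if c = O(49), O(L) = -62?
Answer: 1112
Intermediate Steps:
c = -62
c - 1*(-1174) = -62 - 1*(-1174) = -62 + 1174 = 1112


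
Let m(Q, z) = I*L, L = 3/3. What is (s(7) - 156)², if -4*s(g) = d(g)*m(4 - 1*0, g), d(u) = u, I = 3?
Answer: 416025/16 ≈ 26002.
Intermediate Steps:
L = 1 (L = 3*(⅓) = 1)
m(Q, z) = 3 (m(Q, z) = 3*1 = 3)
s(g) = -3*g/4 (s(g) = -g*3/4 = -3*g/4)
(s(7) - 156)² = (-¾*7 - 156)² = (-21/4 - 156)² = (-645/4)² = 416025/16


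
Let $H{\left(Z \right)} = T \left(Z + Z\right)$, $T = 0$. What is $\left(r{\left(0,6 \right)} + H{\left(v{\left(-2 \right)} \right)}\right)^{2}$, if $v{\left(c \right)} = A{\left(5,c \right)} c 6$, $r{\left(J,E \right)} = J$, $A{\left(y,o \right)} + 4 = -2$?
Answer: $0$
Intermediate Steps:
$A{\left(y,o \right)} = -6$ ($A{\left(y,o \right)} = -4 - 2 = -6$)
$v{\left(c \right)} = - 36 c$ ($v{\left(c \right)} = - 6 c 6 = - 36 c$)
$H{\left(Z \right)} = 0$ ($H{\left(Z \right)} = 0 \left(Z + Z\right) = 0 \cdot 2 Z = 0$)
$\left(r{\left(0,6 \right)} + H{\left(v{\left(-2 \right)} \right)}\right)^{2} = \left(0 + 0\right)^{2} = 0^{2} = 0$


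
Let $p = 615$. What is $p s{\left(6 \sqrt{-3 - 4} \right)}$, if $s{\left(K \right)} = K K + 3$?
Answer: $-153135$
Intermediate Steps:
$s{\left(K \right)} = 3 + K^{2}$ ($s{\left(K \right)} = K^{2} + 3 = 3 + K^{2}$)
$p s{\left(6 \sqrt{-3 - 4} \right)} = 615 \left(3 + \left(6 \sqrt{-3 - 4}\right)^{2}\right) = 615 \left(3 + \left(6 \sqrt{-7}\right)^{2}\right) = 615 \left(3 + \left(6 i \sqrt{7}\right)^{2}\right) = 615 \left(3 - 252\right) = 615 \left(-249\right) = -153135$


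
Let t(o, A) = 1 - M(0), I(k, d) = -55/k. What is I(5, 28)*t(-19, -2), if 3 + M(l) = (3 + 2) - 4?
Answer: -33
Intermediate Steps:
M(l) = -2 (M(l) = -3 + ((3 + 2) - 4) = -3 + (5 - 4) = -3 + 1 = -2)
t(o, A) = 3 (t(o, A) = 1 - 1*(-2) = 1 + 2 = 3)
I(5, 28)*t(-19, -2) = -55/5*3 = -55*⅕*3 = -11*3 = -33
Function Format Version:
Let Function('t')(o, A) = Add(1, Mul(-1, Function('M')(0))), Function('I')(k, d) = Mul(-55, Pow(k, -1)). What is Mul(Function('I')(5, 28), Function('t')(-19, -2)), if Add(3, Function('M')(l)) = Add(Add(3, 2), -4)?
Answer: -33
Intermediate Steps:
Function('M')(l) = -2 (Function('M')(l) = Add(-3, Add(Add(3, 2), -4)) = Add(-3, Add(5, -4)) = Add(-3, 1) = -2)
Function('t')(o, A) = 3 (Function('t')(o, A) = Add(1, Mul(-1, -2)) = Add(1, 2) = 3)
Mul(Function('I')(5, 28), Function('t')(-19, -2)) = Mul(Mul(-55, Pow(5, -1)), 3) = Mul(Mul(-55, Rational(1, 5)), 3) = Mul(-11, 3) = -33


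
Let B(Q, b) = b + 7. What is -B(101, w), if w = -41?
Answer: 34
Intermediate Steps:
B(Q, b) = 7 + b
-B(101, w) = -(7 - 41) = -1*(-34) = 34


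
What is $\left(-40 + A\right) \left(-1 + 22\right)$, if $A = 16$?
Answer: $-504$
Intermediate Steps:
$\left(-40 + A\right) \left(-1 + 22\right) = \left(-40 + 16\right) \left(-1 + 22\right) = \left(-24\right) 21 = -504$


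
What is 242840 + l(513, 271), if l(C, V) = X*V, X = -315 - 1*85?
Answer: 134440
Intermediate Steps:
X = -400 (X = -315 - 85 = -400)
l(C, V) = -400*V
242840 + l(513, 271) = 242840 - 400*271 = 242840 - 108400 = 134440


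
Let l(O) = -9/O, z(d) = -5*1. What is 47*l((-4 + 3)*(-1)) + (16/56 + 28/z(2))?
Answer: -14991/35 ≈ -428.31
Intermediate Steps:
z(d) = -5
47*l((-4 + 3)*(-1)) + (16/56 + 28/z(2)) = 47*(-9*(-1/(-4 + 3))) + (16/56 + 28/(-5)) = 47*(-9/((-1*(-1)))) + (16*(1/56) + 28*(-⅕)) = 47*(-9/1) + (2/7 - 28/5) = 47*(-9*1) - 186/35 = 47*(-9) - 186/35 = -423 - 186/35 = -14991/35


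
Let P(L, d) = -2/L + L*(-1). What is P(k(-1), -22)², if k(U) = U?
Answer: 9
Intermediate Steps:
P(L, d) = -L - 2/L (P(L, d) = -2/L - L = -L - 2/L)
P(k(-1), -22)² = (-1*(-1) - 2/(-1))² = (1 - 2*(-1))² = (1 + 2)² = 3² = 9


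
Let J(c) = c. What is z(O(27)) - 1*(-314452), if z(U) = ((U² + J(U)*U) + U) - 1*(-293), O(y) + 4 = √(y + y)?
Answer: 314881 - 45*√6 ≈ 3.1477e+5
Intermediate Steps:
O(y) = -4 + √2*√y (O(y) = -4 + √(y + y) = -4 + √(2*y) = -4 + √2*√y)
z(U) = 293 + U + 2*U² (z(U) = ((U² + U*U) + U) - 1*(-293) = ((U² + U²) + U) + 293 = (2*U² + U) + 293 = (U + 2*U²) + 293 = 293 + U + 2*U²)
z(O(27)) - 1*(-314452) = (293 + (-4 + √2*√27) + 2*(-4 + √2*√27)²) - 1*(-314452) = (293 + (-4 + √2*(3*√3)) + 2*(-4 + √2*(3*√3))²) + 314452 = (293 + (-4 + 3*√6) + 2*(-4 + 3*√6)²) + 314452 = (289 + 2*(-4 + 3*√6)² + 3*√6) + 314452 = 314741 + 2*(-4 + 3*√6)² + 3*√6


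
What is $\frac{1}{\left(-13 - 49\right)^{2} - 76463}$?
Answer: $- \frac{1}{72619} \approx -1.3771 \cdot 10^{-5}$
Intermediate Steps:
$\frac{1}{\left(-13 - 49\right)^{2} - 76463} = \frac{1}{\left(-62\right)^{2} - 76463} = \frac{1}{3844 - 76463} = \frac{1}{-72619} = - \frac{1}{72619}$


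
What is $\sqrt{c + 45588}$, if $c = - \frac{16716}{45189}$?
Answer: $\frac{2 \sqrt{2585889581934}}{15063} \approx 213.51$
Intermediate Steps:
$c = - \frac{5572}{15063}$ ($c = \left(-16716\right) \frac{1}{45189} = - \frac{5572}{15063} \approx -0.36991$)
$\sqrt{c + 45588} = \sqrt{- \frac{5572}{15063} + 45588} = \sqrt{\frac{686686472}{15063}} = \frac{2 \sqrt{2585889581934}}{15063}$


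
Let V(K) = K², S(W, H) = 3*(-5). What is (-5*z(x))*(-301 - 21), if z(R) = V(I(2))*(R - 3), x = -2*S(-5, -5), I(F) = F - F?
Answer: 0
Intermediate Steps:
I(F) = 0
S(W, H) = -15
x = 30 (x = -2*(-15) = 30)
z(R) = 0 (z(R) = 0²*(R - 3) = 0*(-3 + R) = 0)
(-5*z(x))*(-301 - 21) = (-5*0)*(-301 - 21) = 0*(-322) = 0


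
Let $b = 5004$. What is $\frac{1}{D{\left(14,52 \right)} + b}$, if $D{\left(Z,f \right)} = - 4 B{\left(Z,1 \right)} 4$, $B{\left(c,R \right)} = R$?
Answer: $\frac{1}{4988} \approx 0.00020048$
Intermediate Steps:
$D{\left(Z,f \right)} = -16$ ($D{\left(Z,f \right)} = \left(-4\right) 1 \cdot 4 = \left(-4\right) 4 = -16$)
$\frac{1}{D{\left(14,52 \right)} + b} = \frac{1}{-16 + 5004} = \frac{1}{4988}$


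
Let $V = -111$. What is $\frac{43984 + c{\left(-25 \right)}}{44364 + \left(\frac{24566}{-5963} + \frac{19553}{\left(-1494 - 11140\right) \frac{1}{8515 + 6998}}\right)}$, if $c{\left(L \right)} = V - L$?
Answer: $\frac{3307123520716}{1533188898937} \approx 2.157$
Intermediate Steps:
$c{\left(L \right)} = -111 - L$
$\frac{43984 + c{\left(-25 \right)}}{44364 + \left(\frac{24566}{-5963} + \frac{19553}{\left(-1494 - 11140\right) \frac{1}{8515 + 6998}}\right)} = \frac{43984 - 86}{44364 + \left(\frac{24566}{-5963} + \frac{19553}{\left(-1494 - 11140\right) \frac{1}{8515 + 6998}}\right)} = \frac{43984 + \left(-111 + 25\right)}{44364 + \left(24566 \left(- \frac{1}{5963}\right) + \frac{19553}{\left(-12634\right) \frac{1}{15513}}\right)} = \frac{43984 - 86}{44364 + \left(- \frac{24566}{5963} + \frac{19553}{\left(-12634\right) \frac{1}{15513}}\right)} = \frac{43898}{44364 + \left(- \frac{24566}{5963} + \frac{19553}{- \frac{12634}{15513}}\right)} = \frac{43898}{44364 + \left(- \frac{24566}{5963} + 19553 \left(- \frac{15513}{12634}\right)\right)} = \frac{43898}{44364 - \frac{1809041450351}{75336542}} = \frac{43898}{\frac{1533188898937}{75336542}} = 43898 \cdot \frac{75336542}{1533188898937} = \frac{3307123520716}{1533188898937}$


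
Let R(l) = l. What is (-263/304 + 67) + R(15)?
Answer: 24665/304 ≈ 81.135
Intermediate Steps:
(-263/304 + 67) + R(15) = (-263/304 + 67) + 15 = 20105/304 + 15 = 24665/304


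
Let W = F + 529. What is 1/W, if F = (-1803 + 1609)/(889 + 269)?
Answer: 579/306194 ≈ 0.0018910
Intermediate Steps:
F = -97/579 (F = -194/1158 = -194*1/1158 = -97/579 ≈ -0.16753)
W = 306194/579 (W = -97/579 + 529 = 306194/579 ≈ 528.83)
1/W = 1/(306194/579) = 579/306194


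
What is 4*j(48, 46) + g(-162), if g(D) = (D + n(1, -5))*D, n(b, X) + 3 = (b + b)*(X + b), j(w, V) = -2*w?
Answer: 27642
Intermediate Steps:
n(b, X) = -3 + 2*b*(X + b) (n(b, X) = -3 + (b + b)*(X + b) = -3 + (2*b)*(X + b) = -3 + 2*b*(X + b))
g(D) = D*(-11 + D) (g(D) = (D + (-3 + 2*1**2 + 2*(-5)*1))*D = (D + (-3 + 2*1 - 10))*D = (D + (-3 + 2 - 10))*D = (D - 11)*D = (-11 + D)*D = D*(-11 + D))
4*j(48, 46) + g(-162) = 4*(-2*48) - 162*(-11 - 162) = 4*(-96) - 162*(-173) = -384 + 28026 = 27642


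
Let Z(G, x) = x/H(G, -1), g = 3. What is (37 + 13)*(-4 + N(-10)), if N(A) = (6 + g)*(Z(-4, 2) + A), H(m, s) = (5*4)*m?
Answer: -18845/4 ≈ -4711.3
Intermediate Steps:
H(m, s) = 20*m
Z(G, x) = x/(20*G) (Z(G, x) = x/((20*G)) = x*(1/(20*G)) = x/(20*G))
N(A) = -9/40 + 9*A (N(A) = (6 + 3)*((1/20)*2/(-4) + A) = 9*((1/20)*2*(-¼) + A) = 9*(-1/40 + A) = -9/40 + 9*A)
(37 + 13)*(-4 + N(-10)) = (37 + 13)*(-4 + (-9/40 + 9*(-10))) = 50*(-4 + (-9/40 - 90)) = 50*(-4 - 3609/40) = 50*(-3769/40) = -18845/4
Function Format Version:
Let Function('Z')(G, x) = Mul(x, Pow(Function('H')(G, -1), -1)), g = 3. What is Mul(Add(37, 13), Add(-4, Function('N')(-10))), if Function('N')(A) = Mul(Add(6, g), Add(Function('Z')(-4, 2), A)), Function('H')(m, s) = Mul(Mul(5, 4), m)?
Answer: Rational(-18845, 4) ≈ -4711.3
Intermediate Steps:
Function('H')(m, s) = Mul(20, m)
Function('Z')(G, x) = Mul(Rational(1, 20), x, Pow(G, -1)) (Function('Z')(G, x) = Mul(x, Pow(Mul(20, G), -1)) = Mul(x, Mul(Rational(1, 20), Pow(G, -1))) = Mul(Rational(1, 20), x, Pow(G, -1)))
Function('N')(A) = Add(Rational(-9, 40), Mul(9, A)) (Function('N')(A) = Mul(Add(6, 3), Add(Mul(Rational(1, 20), 2, Pow(-4, -1)), A)) = Mul(9, Add(Mul(Rational(1, 20), 2, Rational(-1, 4)), A)) = Mul(9, Add(Rational(-1, 40), A)) = Add(Rational(-9, 40), Mul(9, A)))
Mul(Add(37, 13), Add(-4, Function('N')(-10))) = Mul(Add(37, 13), Add(-4, Add(Rational(-9, 40), Mul(9, -10)))) = Mul(50, Add(-4, Add(Rational(-9, 40), -90))) = Mul(50, Add(-4, Rational(-3609, 40))) = Mul(50, Rational(-3769, 40)) = Rational(-18845, 4)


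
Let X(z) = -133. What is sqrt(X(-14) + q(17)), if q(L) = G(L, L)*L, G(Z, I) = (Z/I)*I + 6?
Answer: sqrt(258) ≈ 16.062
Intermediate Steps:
G(Z, I) = 6 + Z (G(Z, I) = (Z/I)*I + 6 = Z + 6 = 6 + Z)
q(L) = L*(6 + L) (q(L) = (6 + L)*L = L*(6 + L))
sqrt(X(-14) + q(17)) = sqrt(-133 + 17*(6 + 17)) = sqrt(-133 + 17*23) = sqrt(-133 + 391) = sqrt(258)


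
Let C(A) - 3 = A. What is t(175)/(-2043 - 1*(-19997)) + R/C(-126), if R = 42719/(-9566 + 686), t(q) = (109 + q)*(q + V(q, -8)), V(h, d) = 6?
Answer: 28456240943/9805038480 ≈ 2.9022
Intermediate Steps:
C(A) = 3 + A
t(q) = (6 + q)*(109 + q) (t(q) = (109 + q)*(q + 6) = (109 + q)*(6 + q) = (6 + q)*(109 + q))
R = -42719/8880 (R = 42719/(-8880) = 42719*(-1/8880) = -42719/8880 ≈ -4.8107)
t(175)/(-2043 - 1*(-19997)) + R/C(-126) = (654 + 175² + 115*175)/(-2043 - 1*(-19997)) - 42719/(8880*(3 - 126)) = (654 + 30625 + 20125)/(-2043 + 19997) - 42719/8880/(-123) = 51404/17954 - 42719/8880*(-1/123) = 51404*(1/17954) + 42719/1092240 = 25702/8977 + 42719/1092240 = 28456240943/9805038480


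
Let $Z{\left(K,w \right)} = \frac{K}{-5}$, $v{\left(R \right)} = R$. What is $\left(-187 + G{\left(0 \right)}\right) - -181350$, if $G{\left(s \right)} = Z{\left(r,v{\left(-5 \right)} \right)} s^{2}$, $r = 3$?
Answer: $181163$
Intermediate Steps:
$Z{\left(K,w \right)} = - \frac{K}{5}$ ($Z{\left(K,w \right)} = K \left(- \frac{1}{5}\right) = - \frac{K}{5}$)
$G{\left(s \right)} = - \frac{3 s^{2}}{5}$ ($G{\left(s \right)} = \left(- \frac{1}{5}\right) 3 s^{2} = - \frac{3 s^{2}}{5}$)
$\left(-187 + G{\left(0 \right)}\right) - -181350 = \left(-187 - \frac{3 \cdot 0^{2}}{5}\right) - -181350 = \left(-187 - 0\right) + 181350 = \left(-187 + 0\right) + 181350 = -187 + 181350 = 181163$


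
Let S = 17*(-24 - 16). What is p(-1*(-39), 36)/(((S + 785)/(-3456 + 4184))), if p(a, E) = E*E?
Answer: 44928/5 ≈ 8985.6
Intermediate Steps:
p(a, E) = E**2
S = -680 (S = 17*(-40) = -680)
p(-1*(-39), 36)/(((S + 785)/(-3456 + 4184))) = 36**2/(((-680 + 785)/(-3456 + 4184))) = 1296/((105/728)) = 1296/((105*(1/728))) = 1296/(15/104) = 1296*(104/15) = 44928/5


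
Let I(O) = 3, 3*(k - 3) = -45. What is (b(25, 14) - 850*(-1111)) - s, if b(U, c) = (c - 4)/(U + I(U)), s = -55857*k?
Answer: 3836929/14 ≈ 2.7407e+5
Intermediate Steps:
k = -12 (k = 3 + (1/3)*(-45) = 3 - 15 = -12)
s = 670284 (s = -55857*(-12) = 670284)
b(U, c) = (-4 + c)/(3 + U) (b(U, c) = (c - 4)/(U + 3) = (-4 + c)/(3 + U))
(b(25, 14) - 850*(-1111)) - s = ((-4 + 14)/(3 + 25) - 850*(-1111)) - 1*670284 = (10/28 + 944350) - 670284 = ((1/28)*10 + 944350) - 670284 = (5/14 + 944350) - 670284 = 13220905/14 - 670284 = 3836929/14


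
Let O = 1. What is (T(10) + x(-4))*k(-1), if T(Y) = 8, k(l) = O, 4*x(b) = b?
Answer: 7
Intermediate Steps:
x(b) = b/4
k(l) = 1
(T(10) + x(-4))*k(-1) = (8 + (¼)*(-4))*1 = (8 - 1)*1 = 7*1 = 7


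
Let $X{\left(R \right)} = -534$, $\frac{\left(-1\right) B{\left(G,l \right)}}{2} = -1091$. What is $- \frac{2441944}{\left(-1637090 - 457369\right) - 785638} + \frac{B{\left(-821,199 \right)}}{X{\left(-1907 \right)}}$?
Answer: $- \frac{2490186779}{768985899} \approx -3.2383$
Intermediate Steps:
$B{\left(G,l \right)} = 2182$ ($B{\left(G,l \right)} = \left(-2\right) \left(-1091\right) = 2182$)
$- \frac{2441944}{\left(-1637090 - 457369\right) - 785638} + \frac{B{\left(-821,199 \right)}}{X{\left(-1907 \right)}} = - \frac{2441944}{\left(-1637090 - 457369\right) - 785638} + \frac{2182}{-534} = - \frac{2441944}{-2094459 - 785638} + 2182 \left(- \frac{1}{534}\right) = - \frac{2441944}{-2880097} - \frac{1091}{267} = \left(-2441944\right) \left(- \frac{1}{2880097}\right) - \frac{1091}{267} = \frac{2441944}{2880097} - \frac{1091}{267} = - \frac{2490186779}{768985899}$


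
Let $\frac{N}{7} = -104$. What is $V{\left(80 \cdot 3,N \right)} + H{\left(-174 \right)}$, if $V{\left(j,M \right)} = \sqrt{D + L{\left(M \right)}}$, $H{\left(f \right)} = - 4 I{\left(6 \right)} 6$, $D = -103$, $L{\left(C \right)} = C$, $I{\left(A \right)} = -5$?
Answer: $120 + i \sqrt{831} \approx 120.0 + 28.827 i$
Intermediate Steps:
$N = -728$ ($N = 7 \left(-104\right) = -728$)
$H{\left(f \right)} = 120$ ($H{\left(f \right)} = \left(-4\right) \left(-5\right) 6 = 20 \cdot 6 = 120$)
$V{\left(j,M \right)} = \sqrt{-103 + M}$
$V{\left(80 \cdot 3,N \right)} + H{\left(-174 \right)} = \sqrt{-103 - 728} + 120 = \sqrt{-831} + 120 = i \sqrt{831} + 120 = 120 + i \sqrt{831}$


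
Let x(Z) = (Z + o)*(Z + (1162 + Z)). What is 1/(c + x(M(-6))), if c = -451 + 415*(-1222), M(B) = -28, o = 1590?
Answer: 1/1219991 ≈ 8.1968e-7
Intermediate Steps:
c = -507581 (c = -451 - 507130 = -507581)
x(Z) = (1162 + 2*Z)*(1590 + Z) (x(Z) = (Z + 1590)*(Z + (1162 + Z)) = (1590 + Z)*(1162 + 2*Z) = (1162 + 2*Z)*(1590 + Z))
1/(c + x(M(-6))) = 1/(-507581 + (1847580 + 2*(-28)² + 4342*(-28))) = 1/(-507581 + (1847580 + 2*784 - 121576)) = 1/(-507581 + (1847580 + 1568 - 121576)) = 1/(-507581 + 1727572) = 1/1219991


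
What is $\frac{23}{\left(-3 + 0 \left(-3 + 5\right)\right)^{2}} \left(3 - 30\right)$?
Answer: $-69$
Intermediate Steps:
$\frac{23}{\left(-3 + 0 \left(-3 + 5\right)\right)^{2}} \left(3 - 30\right) = \frac{23}{\left(-3 + 0 \cdot 2\right)^{2}} \left(-27\right) = \frac{23}{\left(-3 + 0\right)^{2}} \left(-27\right) = \frac{23}{\left(-3\right)^{2}} \left(-27\right) = \frac{23}{9} \left(-27\right) = -69$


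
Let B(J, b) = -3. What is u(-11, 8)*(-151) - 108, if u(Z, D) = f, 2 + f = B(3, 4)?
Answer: 647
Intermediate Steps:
f = -5 (f = -2 - 3 = -5)
u(Z, D) = -5
u(-11, 8)*(-151) - 108 = -5*(-151) - 108 = 755 - 108 = 647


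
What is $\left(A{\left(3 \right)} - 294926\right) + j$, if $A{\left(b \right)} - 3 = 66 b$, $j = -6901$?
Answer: $-301626$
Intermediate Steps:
$A{\left(b \right)} = 3 + 66 b$
$\left(A{\left(3 \right)} - 294926\right) + j = \left(\left(3 + 66 \cdot 3\right) - 294926\right) - 6901 = \left(\left(3 + 198\right) - 294926\right) - 6901 = \left(201 - 294926\right) - 6901 = -294725 - 6901 = -301626$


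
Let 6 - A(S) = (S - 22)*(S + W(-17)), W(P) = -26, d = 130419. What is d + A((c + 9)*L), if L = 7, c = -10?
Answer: 129468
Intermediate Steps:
A(S) = 6 - (-26 + S)*(-22 + S) (A(S) = 6 - (S - 22)*(S - 26) = 6 - (-22 + S)*(-26 + S) = 6 - (-26 + S)*(-22 + S))
d + A((c + 9)*L) = 130419 + (-566 - ((-10 + 9)*7)² + 48*((-10 + 9)*7)) = 130419 + (-566 - (-1*7)² + 48*(-1*7)) = 130419 + (-566 - 1*(-7)² + 48*(-7)) = 130419 + (-566 - 1*49 - 336) = 130419 + (-566 - 49 - 336) = 130419 - 951 = 129468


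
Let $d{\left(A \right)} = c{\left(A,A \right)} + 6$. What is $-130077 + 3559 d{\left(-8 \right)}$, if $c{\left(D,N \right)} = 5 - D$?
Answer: $-62456$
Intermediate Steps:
$d{\left(A \right)} = 11 - A$ ($d{\left(A \right)} = \left(5 - A\right) + 6 = 11 - A$)
$-130077 + 3559 d{\left(-8 \right)} = -130077 + 3559 \left(11 - -8\right) = -130077 + 3559 \left(11 + 8\right) = -130077 + 3559 \cdot 19 = -130077 + 67621 = -62456$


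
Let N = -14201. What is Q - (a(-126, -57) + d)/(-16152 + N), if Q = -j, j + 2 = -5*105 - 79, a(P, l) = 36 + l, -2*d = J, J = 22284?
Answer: 18382755/30353 ≈ 605.63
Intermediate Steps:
d = -11142 (d = -1/2*22284 = -11142)
j = -606 (j = -2 + (-5*105 - 79) = -2 + (-525 - 79) = -2 - 604 = -606)
Q = 606 (Q = -1*(-606) = 606)
Q - (a(-126, -57) + d)/(-16152 + N) = 606 - ((36 - 57) - 11142)/(-16152 - 14201) = 606 - (-21 - 11142)/(-30353) = 606 - (-11163)*(-1)/30353 = 606 - 1*11163/30353 = 606 - 11163/30353 = 18382755/30353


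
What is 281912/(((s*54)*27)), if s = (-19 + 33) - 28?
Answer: -70478/5103 ≈ -13.811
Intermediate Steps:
s = -14 (s = 14 - 28 = -14)
281912/(((s*54)*27)) = 281912/((-14*54*27)) = 281912/((-756*27)) = 281912/(-20412) = 281912*(-1/20412) = -70478/5103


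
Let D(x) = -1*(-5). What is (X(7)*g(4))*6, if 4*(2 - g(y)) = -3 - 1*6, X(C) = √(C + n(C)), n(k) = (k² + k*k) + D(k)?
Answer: 51*√110/2 ≈ 267.45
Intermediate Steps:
D(x) = 5
n(k) = 5 + 2*k² (n(k) = (k² + k*k) + 5 = (k² + k²) + 5 = 2*k² + 5 = 5 + 2*k²)
X(C) = √(5 + C + 2*C²) (X(C) = √(C + (5 + 2*C²)) = √(5 + C + 2*C²))
g(y) = 17/4 (g(y) = 2 - (-3 - 1*6)/4 = 2 - (-3 - 6)/4 = 2 - ¼*(-9) = 2 + 9/4 = 17/4)
(X(7)*g(4))*6 = (√(5 + 7 + 2*7²)*(17/4))*6 = (√(5 + 7 + 2*49)*(17/4))*6 = (√(5 + 7 + 98)*(17/4))*6 = (√110*(17/4))*6 = (17*√110/4)*6 = 51*√110/2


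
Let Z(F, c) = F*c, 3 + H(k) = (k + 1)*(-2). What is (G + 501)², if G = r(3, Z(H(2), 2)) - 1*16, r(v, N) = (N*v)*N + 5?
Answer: 2137444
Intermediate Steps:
H(k) = -5 - 2*k (H(k) = -3 + (k + 1)*(-2) = -3 + (1 + k)*(-2) = -3 + (-2 - 2*k) = -5 - 2*k)
r(v, N) = 5 + v*N² (r(v, N) = v*N² + 5 = 5 + v*N²)
G = 961 (G = (5 + 3*((-5 - 2*2)*2)²) - 1*16 = (5 + 3*((-5 - 4)*2)²) - 16 = (5 + 3*(-9*2)²) - 16 = (5 + 3*(-18)²) - 16 = (5 + 3*324) - 16 = (5 + 972) - 16 = 977 - 16 = 961)
(G + 501)² = (961 + 501)² = 1462² = 2137444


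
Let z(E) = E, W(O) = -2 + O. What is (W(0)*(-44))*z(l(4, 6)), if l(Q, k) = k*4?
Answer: 2112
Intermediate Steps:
l(Q, k) = 4*k
(W(0)*(-44))*z(l(4, 6)) = ((-2 + 0)*(-44))*(4*6) = -2*(-44)*24 = 88*24 = 2112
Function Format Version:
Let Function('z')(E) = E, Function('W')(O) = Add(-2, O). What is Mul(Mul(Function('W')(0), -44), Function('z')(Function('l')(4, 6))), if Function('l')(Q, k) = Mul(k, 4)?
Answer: 2112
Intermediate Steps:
Function('l')(Q, k) = Mul(4, k)
Mul(Mul(Function('W')(0), -44), Function('z')(Function('l')(4, 6))) = Mul(Mul(Add(-2, 0), -44), Mul(4, 6)) = Mul(Mul(-2, -44), 24) = Mul(88, 24) = 2112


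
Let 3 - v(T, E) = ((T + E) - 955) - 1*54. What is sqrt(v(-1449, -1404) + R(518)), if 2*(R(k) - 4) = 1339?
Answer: sqrt(18154)/2 ≈ 67.368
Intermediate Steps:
R(k) = 1347/2 (R(k) = 4 + (1/2)*1339 = 4 + 1339/2 = 1347/2)
v(T, E) = 1012 - E - T (v(T, E) = 3 - (((T + E) - 955) - 1*54) = 3 - (((E + T) - 955) - 54) = 3 - ((-955 + E + T) - 54) = 3 - (-1009 + E + T) = 3 + (1009 - E - T) = 1012 - E - T)
sqrt(v(-1449, -1404) + R(518)) = sqrt((1012 - 1*(-1404) - 1*(-1449)) + 1347/2) = sqrt((1012 + 1404 + 1449) + 1347/2) = sqrt(3865 + 1347/2) = sqrt(9077/2) = sqrt(18154)/2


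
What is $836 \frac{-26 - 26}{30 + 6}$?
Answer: $- \frac{10868}{9} \approx -1207.6$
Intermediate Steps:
$836 \frac{-26 - 26}{30 + 6} = 836 \left(- \frac{52}{36}\right) = 836 \left(\left(-52\right) \frac{1}{36}\right) = 836 \left(- \frac{13}{9}\right) = - \frac{10868}{9}$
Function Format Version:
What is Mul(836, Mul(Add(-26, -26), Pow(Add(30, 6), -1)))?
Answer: Rational(-10868, 9) ≈ -1207.6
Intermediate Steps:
Mul(836, Mul(Add(-26, -26), Pow(Add(30, 6), -1))) = Mul(836, Mul(-52, Pow(36, -1))) = Mul(836, Mul(-52, Rational(1, 36))) = Mul(836, Rational(-13, 9)) = Rational(-10868, 9)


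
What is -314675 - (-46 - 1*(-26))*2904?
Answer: -256595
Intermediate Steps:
-314675 - (-46 - 1*(-26))*2904 = -314675 - (-46 + 26)*2904 = -314675 - (-20)*2904 = -314675 - 1*(-58080) = -314675 + 58080 = -256595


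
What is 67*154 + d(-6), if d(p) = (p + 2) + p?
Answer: 10308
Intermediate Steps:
d(p) = 2 + 2*p (d(p) = (2 + p) + p = 2 + 2*p)
67*154 + d(-6) = 67*154 + (2 + 2*(-6)) = 10318 + (2 - 12) = 10318 - 10 = 10308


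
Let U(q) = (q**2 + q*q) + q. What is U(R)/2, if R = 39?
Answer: 3081/2 ≈ 1540.5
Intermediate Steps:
U(q) = q + 2*q**2 (U(q) = (q**2 + q**2) + q = 2*q**2 + q = q + 2*q**2)
U(R)/2 = (39*(1 + 2*39))/2 = (39*(1 + 78))/2 = (39*79)/2 = (1/2)*3081 = 3081/2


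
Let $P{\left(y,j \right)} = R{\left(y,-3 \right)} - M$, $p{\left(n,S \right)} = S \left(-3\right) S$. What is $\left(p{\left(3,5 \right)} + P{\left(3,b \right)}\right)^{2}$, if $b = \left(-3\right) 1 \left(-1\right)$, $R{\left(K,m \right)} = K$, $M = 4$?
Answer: $5776$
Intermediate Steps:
$p{\left(n,S \right)} = - 3 S^{2}$ ($p{\left(n,S \right)} = - 3 S S = - 3 S^{2}$)
$b = 3$ ($b = \left(-3\right) \left(-1\right) = 3$)
$P{\left(y,j \right)} = -4 + y$ ($P{\left(y,j \right)} = y - 4 = -4 + y$)
$\left(p{\left(3,5 \right)} + P{\left(3,b \right)}\right)^{2} = \left(- 3 \cdot 5^{2} + \left(-4 + 3\right)\right)^{2} = \left(\left(-3\right) 25 - 1\right)^{2} = \left(-75 - 1\right)^{2} = \left(-76\right)^{2} = 5776$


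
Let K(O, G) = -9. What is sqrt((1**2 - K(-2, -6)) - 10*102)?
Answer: I*sqrt(1010) ≈ 31.78*I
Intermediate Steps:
sqrt((1**2 - K(-2, -6)) - 10*102) = sqrt((1**2 - 1*(-9)) - 10*102) = sqrt((1 + 9) - 1020) = sqrt(10 - 1020) = sqrt(-1010) = I*sqrt(1010)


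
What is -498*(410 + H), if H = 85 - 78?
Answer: -207666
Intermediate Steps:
H = 7
-498*(410 + H) = -498*(410 + 7) = -498*417 = -207666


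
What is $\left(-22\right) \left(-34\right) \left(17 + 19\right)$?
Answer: $26928$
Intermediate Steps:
$\left(-22\right) \left(-34\right) \left(17 + 19\right) = 748 \cdot 36 = 26928$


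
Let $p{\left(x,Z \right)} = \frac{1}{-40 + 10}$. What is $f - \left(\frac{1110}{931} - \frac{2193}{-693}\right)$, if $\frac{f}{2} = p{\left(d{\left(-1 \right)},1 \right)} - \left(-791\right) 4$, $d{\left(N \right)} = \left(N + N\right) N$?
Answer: $\frac{323798738}{51205} \approx 6323.6$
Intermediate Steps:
$d{\left(N \right)} = 2 N^{2}$ ($d{\left(N \right)} = 2 N N = 2 N^{2}$)
$p{\left(x,Z \right)} = - \frac{1}{30}$ ($p{\left(x,Z \right)} = \frac{1}{-30} = - \frac{1}{30}$)
$f = \frac{94919}{15}$ ($f = 2 \left(- \frac{1}{30} - \left(-791\right) 4\right) = 2 \left(- \frac{1}{30} - -3164\right) = 2 \left(- \frac{1}{30} + 3164\right) = 2 \cdot \frac{94919}{30} = \frac{94919}{15} \approx 6327.9$)
$f - \left(\frac{1110}{931} - \frac{2193}{-693}\right) = \frac{94919}{15} - \left(\frac{1110}{931} - \frac{2193}{-693}\right) = \frac{94919}{15} - \left(1110 \cdot \frac{1}{931} - - \frac{731}{231}\right) = \frac{94919}{15} - \left(\frac{1110}{931} + \frac{731}{231}\right) = \frac{94919}{15} - \frac{133853}{30723} = \frac{323798738}{51205}$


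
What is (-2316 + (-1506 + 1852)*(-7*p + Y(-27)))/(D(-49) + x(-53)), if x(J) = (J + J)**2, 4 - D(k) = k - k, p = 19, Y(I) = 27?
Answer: -4874/1405 ≈ -3.4690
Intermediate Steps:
D(k) = 4 (D(k) = 4 - (k - k) = 4 - 1*0 = 4 + 0 = 4)
x(J) = 4*J**2 (x(J) = (2*J)**2 = 4*J**2)
(-2316 + (-1506 + 1852)*(-7*p + Y(-27)))/(D(-49) + x(-53)) = (-2316 + (-1506 + 1852)*(-7*19 + 27))/(4 + 4*(-53)**2) = (-2316 + 346*(-133 + 27))/(4 + 4*2809) = (-2316 + 346*(-106))/(4 + 11236) = (-2316 - 36676)/11240 = -38992*1/11240 = -4874/1405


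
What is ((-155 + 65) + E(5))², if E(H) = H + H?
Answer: 6400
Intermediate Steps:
E(H) = 2*H
((-155 + 65) + E(5))² = ((-155 + 65) + 2*5)² = (-90 + 10)² = (-80)² = 6400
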